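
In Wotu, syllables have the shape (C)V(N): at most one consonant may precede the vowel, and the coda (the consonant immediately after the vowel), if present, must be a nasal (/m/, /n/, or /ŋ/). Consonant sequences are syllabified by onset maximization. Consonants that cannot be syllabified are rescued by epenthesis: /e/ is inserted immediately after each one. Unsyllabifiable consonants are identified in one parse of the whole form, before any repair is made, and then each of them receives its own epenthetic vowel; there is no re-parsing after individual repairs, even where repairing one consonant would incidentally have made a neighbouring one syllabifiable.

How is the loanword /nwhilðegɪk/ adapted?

newehileðegɪke

Syllabifying with onset maximization leaves /n/, /w/, /l/, /k/ stranded (only a nasal (/m/, /n/, or /ŋ/) is licensed in coda position; onsets are limited to one consonant).
Each unlicensed consonant becomes the onset of a new syllable: /n/ → /ne/, /w/ → /we/, /l/ → /le/, /k/ → /ke/.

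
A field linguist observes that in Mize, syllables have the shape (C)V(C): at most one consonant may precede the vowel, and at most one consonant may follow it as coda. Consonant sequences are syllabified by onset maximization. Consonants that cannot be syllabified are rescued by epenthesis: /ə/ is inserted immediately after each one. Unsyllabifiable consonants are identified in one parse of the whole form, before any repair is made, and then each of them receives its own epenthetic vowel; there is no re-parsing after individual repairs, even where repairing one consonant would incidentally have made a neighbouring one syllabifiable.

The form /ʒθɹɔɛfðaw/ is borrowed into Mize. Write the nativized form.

The consonants /ʒ/, /θ/ cannot be parsed into a legal (C)V(C) syllable (at most one coda consonant is licensed; onsets are limited to one consonant).
Each unlicensed consonant becomes the onset of a new syllable: /ʒ/ → /ʒə/, /θ/ → /θə/.

ʒəθəɹɔɛfðaw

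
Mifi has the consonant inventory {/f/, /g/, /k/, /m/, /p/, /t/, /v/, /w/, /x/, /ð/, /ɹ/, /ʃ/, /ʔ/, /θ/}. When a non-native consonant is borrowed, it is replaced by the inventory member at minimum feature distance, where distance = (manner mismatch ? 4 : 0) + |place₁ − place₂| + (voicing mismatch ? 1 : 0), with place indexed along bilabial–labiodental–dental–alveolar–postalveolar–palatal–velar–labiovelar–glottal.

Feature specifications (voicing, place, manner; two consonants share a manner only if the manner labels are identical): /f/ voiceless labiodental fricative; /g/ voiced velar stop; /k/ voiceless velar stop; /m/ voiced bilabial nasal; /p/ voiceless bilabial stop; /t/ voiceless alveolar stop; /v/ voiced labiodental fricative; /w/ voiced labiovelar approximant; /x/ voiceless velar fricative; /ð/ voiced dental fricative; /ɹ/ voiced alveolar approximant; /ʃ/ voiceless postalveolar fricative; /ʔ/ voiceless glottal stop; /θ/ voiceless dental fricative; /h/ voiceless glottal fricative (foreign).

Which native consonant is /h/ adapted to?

x

/x/ is closest: same manner (fricative), place distance 2 (glottal→velar), same voicing; total 2. Next closest is /ʃ/ at distance 4.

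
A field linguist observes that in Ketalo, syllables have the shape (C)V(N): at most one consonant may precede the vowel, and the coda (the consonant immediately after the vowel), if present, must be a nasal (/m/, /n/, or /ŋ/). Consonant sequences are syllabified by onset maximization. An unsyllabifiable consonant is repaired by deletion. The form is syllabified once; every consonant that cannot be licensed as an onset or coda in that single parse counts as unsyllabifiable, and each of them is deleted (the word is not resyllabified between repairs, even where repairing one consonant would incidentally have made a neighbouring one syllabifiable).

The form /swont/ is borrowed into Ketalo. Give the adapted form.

The consonants /s/, /t/ cannot be parsed into a legal (C)V(N) syllable (only a nasal (/m/, /n/, or /ŋ/) is licensed in coda position; onsets are limited to one consonant).
Deletion applies to /s/, /t/.

won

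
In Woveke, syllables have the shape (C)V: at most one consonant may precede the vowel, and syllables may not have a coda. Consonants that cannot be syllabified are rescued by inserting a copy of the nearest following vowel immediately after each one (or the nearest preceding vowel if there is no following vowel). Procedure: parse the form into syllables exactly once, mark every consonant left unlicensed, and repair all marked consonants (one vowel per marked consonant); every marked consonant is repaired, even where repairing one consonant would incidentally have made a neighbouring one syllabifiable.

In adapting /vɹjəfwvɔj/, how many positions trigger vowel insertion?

5

The unsyllabifiable consonants are /v/, /ɹ/, /f/, /w/, /j/; each receives one epenthetic vowel.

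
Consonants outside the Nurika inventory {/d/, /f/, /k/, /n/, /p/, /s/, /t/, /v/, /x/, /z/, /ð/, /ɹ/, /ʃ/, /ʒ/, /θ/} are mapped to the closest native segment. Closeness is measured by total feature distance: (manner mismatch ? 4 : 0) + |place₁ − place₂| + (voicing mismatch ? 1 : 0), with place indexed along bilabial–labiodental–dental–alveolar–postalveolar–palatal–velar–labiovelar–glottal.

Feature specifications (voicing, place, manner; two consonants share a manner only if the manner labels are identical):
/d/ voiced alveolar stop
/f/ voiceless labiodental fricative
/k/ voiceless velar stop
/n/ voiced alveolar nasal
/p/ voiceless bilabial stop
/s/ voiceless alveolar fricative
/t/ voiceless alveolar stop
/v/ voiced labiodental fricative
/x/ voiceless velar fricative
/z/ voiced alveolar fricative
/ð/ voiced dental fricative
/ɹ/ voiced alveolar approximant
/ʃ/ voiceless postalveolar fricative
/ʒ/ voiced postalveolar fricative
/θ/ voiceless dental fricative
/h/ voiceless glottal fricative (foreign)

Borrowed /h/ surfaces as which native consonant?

/x/ is closest: same manner (fricative), place distance 2 (glottal→velar), same voicing; total 2. Next closest is /ʃ/ at distance 4.

x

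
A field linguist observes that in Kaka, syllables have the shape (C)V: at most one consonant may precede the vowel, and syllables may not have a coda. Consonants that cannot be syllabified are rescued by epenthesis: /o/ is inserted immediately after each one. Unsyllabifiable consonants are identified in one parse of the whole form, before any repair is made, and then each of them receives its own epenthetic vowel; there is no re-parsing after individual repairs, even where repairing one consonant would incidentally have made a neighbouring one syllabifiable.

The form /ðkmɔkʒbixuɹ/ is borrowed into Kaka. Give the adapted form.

Syllabifying with onset maximization leaves /ð/, /k/, /k/, /ʒ/, /ɹ/ stranded (no codas are permitted; onsets are limited to one consonant).
Inserting the epenthetic vowel yields /ð/ → /ðo/, /k/ → /ko/, /k/ → /ko/, /ʒ/ → /ʒo/, /ɹ/ → /ɹo/.

ðokomɔkoʒobixuɹo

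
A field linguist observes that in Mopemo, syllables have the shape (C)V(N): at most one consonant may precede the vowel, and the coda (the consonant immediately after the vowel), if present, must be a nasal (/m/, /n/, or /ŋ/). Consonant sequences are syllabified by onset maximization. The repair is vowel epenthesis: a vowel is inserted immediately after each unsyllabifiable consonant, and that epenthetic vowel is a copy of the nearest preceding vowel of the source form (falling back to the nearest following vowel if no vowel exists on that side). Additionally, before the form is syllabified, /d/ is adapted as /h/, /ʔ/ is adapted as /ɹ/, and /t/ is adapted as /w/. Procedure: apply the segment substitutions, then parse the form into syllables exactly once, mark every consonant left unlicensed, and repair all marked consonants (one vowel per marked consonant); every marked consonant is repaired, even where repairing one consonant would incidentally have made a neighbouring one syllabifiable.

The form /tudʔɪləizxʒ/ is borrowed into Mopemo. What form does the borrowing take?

wuhuɹɪləizixiʒi

Substitution: /t/ → /w/, /d/ → /h/, /ʔ/ → /ɹ/, giving /wuhɹɪləizxʒ/.
Syllabifying with onset maximization leaves /h/, /z/, /x/, /ʒ/ stranded (only a nasal (/m/, /n/, or /ŋ/) is licensed in coda position; onsets are limited to one consonant).
Each unlicensed consonant becomes the onset of a new syllable: /h/ → /hu/, /z/ → /zi/, /x/ → /xi/, /ʒ/ → /ʒi/.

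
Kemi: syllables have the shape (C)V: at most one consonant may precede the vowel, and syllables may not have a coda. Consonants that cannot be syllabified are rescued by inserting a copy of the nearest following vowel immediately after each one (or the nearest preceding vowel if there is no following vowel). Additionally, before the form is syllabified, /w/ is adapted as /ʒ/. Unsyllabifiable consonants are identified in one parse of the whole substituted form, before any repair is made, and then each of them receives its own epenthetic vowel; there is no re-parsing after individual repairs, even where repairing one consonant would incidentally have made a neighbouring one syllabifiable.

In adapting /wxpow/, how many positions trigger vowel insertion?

After substitution the input is /ʒxpoʒ/.
The unsyllabifiable consonants are /ʒ/, /x/, /ʒ/; each receives one epenthetic vowel.

3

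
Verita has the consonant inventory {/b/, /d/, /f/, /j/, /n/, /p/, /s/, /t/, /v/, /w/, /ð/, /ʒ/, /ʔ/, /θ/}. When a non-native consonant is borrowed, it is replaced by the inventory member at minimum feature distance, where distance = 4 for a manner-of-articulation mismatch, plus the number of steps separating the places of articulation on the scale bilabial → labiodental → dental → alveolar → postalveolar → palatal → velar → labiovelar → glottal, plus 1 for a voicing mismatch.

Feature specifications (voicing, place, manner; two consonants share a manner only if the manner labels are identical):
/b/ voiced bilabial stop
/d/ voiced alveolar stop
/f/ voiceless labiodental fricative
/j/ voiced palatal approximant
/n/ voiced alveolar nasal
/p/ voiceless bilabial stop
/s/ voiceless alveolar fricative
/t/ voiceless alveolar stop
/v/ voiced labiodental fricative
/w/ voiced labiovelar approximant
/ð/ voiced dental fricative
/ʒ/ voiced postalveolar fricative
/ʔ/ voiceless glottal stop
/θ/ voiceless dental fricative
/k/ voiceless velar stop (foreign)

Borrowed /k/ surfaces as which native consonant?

ʔ

/ʔ/ is closest: same manner (stop), place distance 2 (velar→glottal), same voicing; total 2. Next closest is /t/ at distance 3.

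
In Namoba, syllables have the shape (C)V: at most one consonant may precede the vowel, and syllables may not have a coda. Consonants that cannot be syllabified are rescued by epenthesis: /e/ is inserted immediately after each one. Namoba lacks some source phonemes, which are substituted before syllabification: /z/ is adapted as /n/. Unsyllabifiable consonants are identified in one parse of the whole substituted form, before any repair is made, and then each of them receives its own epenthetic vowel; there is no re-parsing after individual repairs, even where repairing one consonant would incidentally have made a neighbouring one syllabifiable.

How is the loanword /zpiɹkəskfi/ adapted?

Substitution: /z/ → /n/, giving /npiɹkəskfi/.
Under (C)V, the unsyllabifiable consonants are /n/, /ɹ/, /s/, /k/ (no codas are permitted; onsets are limited to one consonant).
Each unlicensed consonant becomes the onset of a new syllable: /n/ → /ne/, /ɹ/ → /ɹe/, /s/ → /se/, /k/ → /ke/.

nepiɹekəsekefi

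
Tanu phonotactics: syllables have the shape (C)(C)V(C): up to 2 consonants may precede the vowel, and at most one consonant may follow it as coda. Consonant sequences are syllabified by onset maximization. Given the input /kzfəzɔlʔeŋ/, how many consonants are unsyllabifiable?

The consonants /k/ cannot be parsed into a legal (C)(C)V(C) syllable (at most one coda consonant is licensed; onsets may contain at most 2 consonants).

1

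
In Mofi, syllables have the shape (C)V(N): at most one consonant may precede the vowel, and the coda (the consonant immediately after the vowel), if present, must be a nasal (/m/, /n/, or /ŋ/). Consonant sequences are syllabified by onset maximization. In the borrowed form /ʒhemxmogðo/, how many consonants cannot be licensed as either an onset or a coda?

3

Syllabifying with onset maximization leaves /ʒ/, /x/, /g/ stranded (only a nasal (/m/, /n/, or /ŋ/) is licensed in coda position; onsets are limited to one consonant).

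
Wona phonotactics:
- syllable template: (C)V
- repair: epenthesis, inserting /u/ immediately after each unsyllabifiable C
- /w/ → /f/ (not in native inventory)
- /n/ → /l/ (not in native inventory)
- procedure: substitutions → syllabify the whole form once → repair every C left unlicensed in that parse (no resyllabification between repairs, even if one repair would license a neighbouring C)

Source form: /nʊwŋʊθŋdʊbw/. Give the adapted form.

lʊfuŋʊθuŋudʊbufu

Substitution: /n/ → /l/, /w/ → /f/, giving /lʊfŋʊθŋdʊbf/.
Under (C)V, the unsyllabifiable consonants are /f/, /θ/, /ŋ/, /b/, /f/ (no codas are permitted; onsets are limited to one consonant).
Inserting the epenthetic vowel yields /f/ → /fu/, /θ/ → /θu/, /ŋ/ → /ŋu/, /b/ → /bu/, /f/ → /fu/.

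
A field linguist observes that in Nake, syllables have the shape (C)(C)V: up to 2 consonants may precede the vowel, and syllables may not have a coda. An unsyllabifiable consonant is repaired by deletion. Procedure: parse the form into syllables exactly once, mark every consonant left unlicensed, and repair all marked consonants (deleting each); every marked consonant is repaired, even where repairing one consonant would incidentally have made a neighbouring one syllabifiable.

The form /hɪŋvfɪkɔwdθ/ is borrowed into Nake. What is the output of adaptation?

hɪvfɪkɔ

Syllabifying with onset maximization leaves /ŋ/, /w/, /d/, /θ/ stranded (no codas are permitted; onsets may contain at most 2 consonants).
Deleting the stranded consonants removes /ŋ/, /w/, /d/, /θ/.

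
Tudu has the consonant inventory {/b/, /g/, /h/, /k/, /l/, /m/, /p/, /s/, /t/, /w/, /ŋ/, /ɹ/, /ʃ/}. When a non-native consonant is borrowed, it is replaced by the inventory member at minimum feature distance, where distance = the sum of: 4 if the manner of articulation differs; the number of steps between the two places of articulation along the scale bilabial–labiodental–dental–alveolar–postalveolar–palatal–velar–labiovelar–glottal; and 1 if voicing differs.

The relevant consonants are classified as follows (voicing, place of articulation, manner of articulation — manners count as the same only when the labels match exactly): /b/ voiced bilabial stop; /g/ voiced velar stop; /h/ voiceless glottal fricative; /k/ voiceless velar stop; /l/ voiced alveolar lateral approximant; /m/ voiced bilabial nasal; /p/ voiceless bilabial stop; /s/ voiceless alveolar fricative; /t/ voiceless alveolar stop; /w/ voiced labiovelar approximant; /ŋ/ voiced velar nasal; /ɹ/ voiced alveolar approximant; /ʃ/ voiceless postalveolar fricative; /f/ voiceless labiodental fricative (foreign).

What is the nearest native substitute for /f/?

/s/ is closest: same manner (fricative), place distance 2 (labiodental→alveolar), same voicing; total 2. Next closest is /ʃ/ at distance 3.

s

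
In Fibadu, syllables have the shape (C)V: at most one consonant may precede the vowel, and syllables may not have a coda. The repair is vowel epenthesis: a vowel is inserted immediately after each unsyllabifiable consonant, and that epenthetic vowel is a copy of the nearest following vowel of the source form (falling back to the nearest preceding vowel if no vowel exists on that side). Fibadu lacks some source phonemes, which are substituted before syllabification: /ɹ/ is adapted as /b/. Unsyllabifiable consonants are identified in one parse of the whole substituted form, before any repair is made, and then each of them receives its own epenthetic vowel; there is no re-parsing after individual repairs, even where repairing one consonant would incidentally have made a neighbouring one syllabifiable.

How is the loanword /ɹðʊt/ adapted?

bʊðʊtʊ

Substitution: /ɹ/ → /b/, giving /bðʊt/.
Under (C)V, the unsyllabifiable consonants are /b/, /t/ (no codas are permitted; onsets are limited to one consonant).
Each unlicensed consonant becomes the onset of a new syllable: /b/ → /bʊ/, /t/ → /tʊ/.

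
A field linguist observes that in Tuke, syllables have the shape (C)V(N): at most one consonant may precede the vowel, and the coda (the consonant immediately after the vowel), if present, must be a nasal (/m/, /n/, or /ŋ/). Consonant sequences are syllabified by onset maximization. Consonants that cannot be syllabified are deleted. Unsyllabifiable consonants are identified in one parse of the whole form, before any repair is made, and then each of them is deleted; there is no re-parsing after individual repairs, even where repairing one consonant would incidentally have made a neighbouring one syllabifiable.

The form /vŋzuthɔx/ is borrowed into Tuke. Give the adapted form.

Syllabifying with onset maximization leaves /v/, /ŋ/, /t/, /x/ stranded (only a nasal (/m/, /n/, or /ŋ/) is licensed in coda position; onsets are limited to one consonant).
Deletion applies to /v/, /ŋ/, /t/, /x/.

zuhɔ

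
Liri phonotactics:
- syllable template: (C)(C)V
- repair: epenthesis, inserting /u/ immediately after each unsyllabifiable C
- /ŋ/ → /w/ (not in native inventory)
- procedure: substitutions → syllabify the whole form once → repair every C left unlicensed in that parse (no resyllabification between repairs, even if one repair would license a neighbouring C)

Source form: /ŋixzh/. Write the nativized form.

wixuzuhu

Substitution: /ŋ/ → /w/, giving /wixzh/.
Syllabifying with onset maximization leaves /x/, /z/, /h/ stranded (no codas are permitted; onsets may contain at most 2 consonants).
Inserting the epenthetic vowel yields /x/ → /xu/, /z/ → /zu/, /h/ → /hu/.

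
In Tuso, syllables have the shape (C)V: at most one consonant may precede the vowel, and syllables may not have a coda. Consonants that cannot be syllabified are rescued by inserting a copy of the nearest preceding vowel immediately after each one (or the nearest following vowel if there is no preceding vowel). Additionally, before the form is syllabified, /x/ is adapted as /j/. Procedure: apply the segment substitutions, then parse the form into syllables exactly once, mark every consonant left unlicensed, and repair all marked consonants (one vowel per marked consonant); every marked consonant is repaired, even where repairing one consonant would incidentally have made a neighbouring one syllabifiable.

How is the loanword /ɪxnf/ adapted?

ɪjɪnɪfɪ

Substitution: /x/ → /j/, giving /ɪjnf/.
Syllabifying with onset maximization leaves /j/, /n/, /f/ stranded (no codas are permitted; onsets are limited to one consonant).
Inserting the epenthetic vowel yields /j/ → /jɪ/, /n/ → /nɪ/, /f/ → /fɪ/.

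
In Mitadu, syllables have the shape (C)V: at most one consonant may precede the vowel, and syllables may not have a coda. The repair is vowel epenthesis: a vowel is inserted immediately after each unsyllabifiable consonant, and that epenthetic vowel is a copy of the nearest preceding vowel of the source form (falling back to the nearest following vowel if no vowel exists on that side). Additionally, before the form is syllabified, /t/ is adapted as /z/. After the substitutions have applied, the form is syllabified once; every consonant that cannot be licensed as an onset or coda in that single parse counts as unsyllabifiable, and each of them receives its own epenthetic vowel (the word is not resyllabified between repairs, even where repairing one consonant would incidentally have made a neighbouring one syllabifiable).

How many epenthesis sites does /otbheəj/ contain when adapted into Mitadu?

3

After substitution the input is /ozbheəj/.
The unsyllabifiable consonants are /z/, /b/, /j/; each receives one epenthetic vowel.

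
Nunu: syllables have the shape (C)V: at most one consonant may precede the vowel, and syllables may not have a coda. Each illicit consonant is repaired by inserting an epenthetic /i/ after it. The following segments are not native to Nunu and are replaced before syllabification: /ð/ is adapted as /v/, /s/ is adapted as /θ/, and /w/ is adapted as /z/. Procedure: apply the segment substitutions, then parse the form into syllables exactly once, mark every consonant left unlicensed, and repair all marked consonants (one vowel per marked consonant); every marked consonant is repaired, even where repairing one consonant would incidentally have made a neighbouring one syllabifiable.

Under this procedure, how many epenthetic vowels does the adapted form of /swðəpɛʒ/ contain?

3

After substitution the input is /θzvəpɛʒ/.
The unsyllabifiable consonants are /θ/, /z/, /ʒ/; each receives one epenthetic vowel.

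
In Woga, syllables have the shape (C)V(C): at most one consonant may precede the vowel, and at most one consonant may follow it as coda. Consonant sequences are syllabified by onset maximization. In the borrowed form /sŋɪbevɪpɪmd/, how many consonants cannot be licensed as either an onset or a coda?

Under (C)V(C), the unsyllabifiable consonants are /s/, /d/ (at most one coda consonant is licensed; onsets are limited to one consonant).

2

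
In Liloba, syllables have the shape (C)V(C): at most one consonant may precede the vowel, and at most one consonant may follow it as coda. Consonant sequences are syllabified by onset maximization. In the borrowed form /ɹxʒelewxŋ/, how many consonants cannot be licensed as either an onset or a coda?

4

Syllabifying with onset maximization leaves /ɹ/, /x/, /x/, /ŋ/ stranded (at most one coda consonant is licensed; onsets are limited to one consonant).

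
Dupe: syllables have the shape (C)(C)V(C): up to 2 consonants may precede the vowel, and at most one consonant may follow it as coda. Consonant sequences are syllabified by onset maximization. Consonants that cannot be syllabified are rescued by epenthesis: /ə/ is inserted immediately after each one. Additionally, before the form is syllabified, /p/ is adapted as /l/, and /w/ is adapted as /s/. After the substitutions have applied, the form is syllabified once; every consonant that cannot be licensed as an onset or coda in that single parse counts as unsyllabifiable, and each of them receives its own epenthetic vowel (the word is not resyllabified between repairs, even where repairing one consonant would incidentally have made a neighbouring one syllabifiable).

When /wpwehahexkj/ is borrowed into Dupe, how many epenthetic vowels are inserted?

After substitution the input is /slsehahexkj/.
The unsyllabifiable consonants are /s/, /k/, /j/; each receives one epenthetic vowel.

3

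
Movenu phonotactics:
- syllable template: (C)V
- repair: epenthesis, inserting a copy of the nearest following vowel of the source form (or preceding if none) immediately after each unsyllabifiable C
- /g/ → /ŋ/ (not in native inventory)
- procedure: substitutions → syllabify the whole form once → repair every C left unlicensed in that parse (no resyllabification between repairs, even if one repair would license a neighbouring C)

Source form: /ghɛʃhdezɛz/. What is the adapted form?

Substitution: /g/ → /ŋ/, giving /ŋhɛʃhdezɛz/.
Under (C)V, the unsyllabifiable consonants are /ŋ/, /ʃ/, /h/, /z/ (no codas are permitted; onsets are limited to one consonant).
Inserting the epenthetic vowel yields /ŋ/ → /ŋɛ/, /ʃ/ → /ʃe/, /h/ → /he/, /z/ → /zɛ/.

ŋɛhɛʃehedezɛzɛ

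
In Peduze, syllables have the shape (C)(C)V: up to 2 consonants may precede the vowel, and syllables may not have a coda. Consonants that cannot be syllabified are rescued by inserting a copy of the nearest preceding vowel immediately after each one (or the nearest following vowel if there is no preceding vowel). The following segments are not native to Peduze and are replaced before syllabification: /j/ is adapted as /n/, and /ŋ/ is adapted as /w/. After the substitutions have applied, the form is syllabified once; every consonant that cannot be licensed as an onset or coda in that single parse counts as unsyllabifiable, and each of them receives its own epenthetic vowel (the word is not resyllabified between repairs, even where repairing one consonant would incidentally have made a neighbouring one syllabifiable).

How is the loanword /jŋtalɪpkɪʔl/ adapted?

nawtalɪpkɪʔɪlɪ

Substitution: /j/ → /n/, /ŋ/ → /w/, giving /nwtalɪpkɪʔl/.
Syllabifying with onset maximization leaves /n/, /ʔ/, /l/ stranded (no codas are permitted; onsets may contain at most 2 consonants).
Each unlicensed consonant becomes the onset of a new syllable: /n/ → /na/, /ʔ/ → /ʔɪ/, /l/ → /lɪ/.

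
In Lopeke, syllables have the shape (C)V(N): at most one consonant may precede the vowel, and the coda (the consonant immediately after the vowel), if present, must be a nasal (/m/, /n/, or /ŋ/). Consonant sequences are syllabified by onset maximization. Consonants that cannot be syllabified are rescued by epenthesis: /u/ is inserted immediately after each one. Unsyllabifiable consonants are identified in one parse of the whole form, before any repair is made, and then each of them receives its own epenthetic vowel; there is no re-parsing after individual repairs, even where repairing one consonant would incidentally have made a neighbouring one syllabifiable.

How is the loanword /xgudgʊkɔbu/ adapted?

Syllabifying with onset maximization leaves /x/, /d/ stranded (only a nasal (/m/, /n/, or /ŋ/) is licensed in coda position; onsets are limited to one consonant).
Epenthesis after each stranded consonant: /x/ → /xu/, /d/ → /du/.

xugudugʊkɔbu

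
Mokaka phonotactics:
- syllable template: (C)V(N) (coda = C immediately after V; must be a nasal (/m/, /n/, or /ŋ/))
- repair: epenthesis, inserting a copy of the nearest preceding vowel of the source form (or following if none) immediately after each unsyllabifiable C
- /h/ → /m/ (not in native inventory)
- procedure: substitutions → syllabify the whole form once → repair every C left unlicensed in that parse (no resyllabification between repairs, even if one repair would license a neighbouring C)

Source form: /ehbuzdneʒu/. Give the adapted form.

Substitution: /h/ → /m/, giving /embuzdneʒu/.
Under (C)V(N), the unsyllabifiable consonants are /z/, /d/ (only a nasal (/m/, /n/, or /ŋ/) is licensed in coda position; onsets are limited to one consonant).
Each unlicensed consonant becomes the onset of a new syllable: /z/ → /zu/, /d/ → /du/.

embuzuduneʒu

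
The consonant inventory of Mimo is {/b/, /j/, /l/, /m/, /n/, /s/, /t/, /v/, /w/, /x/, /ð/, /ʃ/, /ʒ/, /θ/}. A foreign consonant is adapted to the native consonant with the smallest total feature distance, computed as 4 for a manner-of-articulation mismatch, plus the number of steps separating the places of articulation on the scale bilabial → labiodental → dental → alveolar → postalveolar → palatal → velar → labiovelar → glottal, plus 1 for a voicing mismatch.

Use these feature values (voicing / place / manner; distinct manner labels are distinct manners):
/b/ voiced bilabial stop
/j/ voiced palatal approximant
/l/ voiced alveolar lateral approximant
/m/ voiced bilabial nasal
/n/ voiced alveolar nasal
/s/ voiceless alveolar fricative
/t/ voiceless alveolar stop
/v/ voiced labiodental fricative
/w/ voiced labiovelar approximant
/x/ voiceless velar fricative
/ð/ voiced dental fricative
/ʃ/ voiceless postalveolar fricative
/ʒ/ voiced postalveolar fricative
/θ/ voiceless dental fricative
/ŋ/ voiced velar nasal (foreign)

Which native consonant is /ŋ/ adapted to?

n

/n/ is closest: same manner (nasal), place distance 3 (velar→alveolar), same voicing; total 3. Next closest is /j/ at distance 5.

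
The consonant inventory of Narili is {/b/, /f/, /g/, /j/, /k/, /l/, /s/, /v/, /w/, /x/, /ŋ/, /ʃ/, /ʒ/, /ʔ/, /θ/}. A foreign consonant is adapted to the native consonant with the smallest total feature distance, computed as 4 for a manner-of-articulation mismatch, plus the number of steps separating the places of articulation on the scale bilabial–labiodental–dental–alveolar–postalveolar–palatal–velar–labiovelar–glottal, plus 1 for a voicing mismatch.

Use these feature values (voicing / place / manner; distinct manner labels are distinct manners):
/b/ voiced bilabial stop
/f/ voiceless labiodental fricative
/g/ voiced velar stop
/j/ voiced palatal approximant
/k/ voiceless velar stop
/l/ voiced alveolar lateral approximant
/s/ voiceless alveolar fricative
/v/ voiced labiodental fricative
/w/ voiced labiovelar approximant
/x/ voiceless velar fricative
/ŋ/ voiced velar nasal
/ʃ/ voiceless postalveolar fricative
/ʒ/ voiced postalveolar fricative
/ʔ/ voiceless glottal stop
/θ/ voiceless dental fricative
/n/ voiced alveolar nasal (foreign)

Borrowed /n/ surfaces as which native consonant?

ŋ

/ŋ/ is closest: same manner (nasal), place distance 3 (alveolar→velar), same voicing; total 3. Next closest is /l/ at distance 4.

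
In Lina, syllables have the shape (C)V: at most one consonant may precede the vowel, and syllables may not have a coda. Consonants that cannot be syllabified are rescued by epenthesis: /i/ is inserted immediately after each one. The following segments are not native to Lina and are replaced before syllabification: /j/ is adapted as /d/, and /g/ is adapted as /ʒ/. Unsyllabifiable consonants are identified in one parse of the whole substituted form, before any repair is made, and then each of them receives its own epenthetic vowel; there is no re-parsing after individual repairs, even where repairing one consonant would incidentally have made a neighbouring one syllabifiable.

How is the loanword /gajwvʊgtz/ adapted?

ʒadiwivʊʒitizi

Substitution: /g/ → /ʒ/, /j/ → /d/, giving /ʒadwvʊʒtz/.
The consonants /d/, /w/, /ʒ/, /t/, /z/ cannot be parsed into a legal (C)V syllable (no codas are permitted; onsets are limited to one consonant).
Epenthesis after each stranded consonant: /d/ → /di/, /w/ → /wi/, /ʒ/ → /ʒi/, /t/ → /ti/, /z/ → /zi/.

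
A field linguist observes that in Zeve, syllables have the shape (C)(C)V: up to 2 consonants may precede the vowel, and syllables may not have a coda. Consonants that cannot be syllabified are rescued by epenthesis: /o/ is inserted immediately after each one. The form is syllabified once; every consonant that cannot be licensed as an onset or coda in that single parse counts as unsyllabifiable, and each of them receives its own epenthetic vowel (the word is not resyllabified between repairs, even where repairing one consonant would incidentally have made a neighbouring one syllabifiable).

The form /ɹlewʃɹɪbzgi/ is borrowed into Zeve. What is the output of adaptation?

ɹlewoʃɹɪbozgi

The consonants /w/, /b/ cannot be parsed into a legal (C)(C)V syllable (no codas are permitted; onsets may contain at most 2 consonants).
Each unlicensed consonant becomes the onset of a new syllable: /w/ → /wo/, /b/ → /bo/.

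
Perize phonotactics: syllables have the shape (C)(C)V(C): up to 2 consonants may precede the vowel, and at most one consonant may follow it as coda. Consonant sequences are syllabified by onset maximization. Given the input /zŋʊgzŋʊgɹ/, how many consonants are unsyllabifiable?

Under (C)(C)V(C), the unsyllabifiable consonants are /ɹ/ (at most one coda consonant is licensed; onsets may contain at most 2 consonants).

1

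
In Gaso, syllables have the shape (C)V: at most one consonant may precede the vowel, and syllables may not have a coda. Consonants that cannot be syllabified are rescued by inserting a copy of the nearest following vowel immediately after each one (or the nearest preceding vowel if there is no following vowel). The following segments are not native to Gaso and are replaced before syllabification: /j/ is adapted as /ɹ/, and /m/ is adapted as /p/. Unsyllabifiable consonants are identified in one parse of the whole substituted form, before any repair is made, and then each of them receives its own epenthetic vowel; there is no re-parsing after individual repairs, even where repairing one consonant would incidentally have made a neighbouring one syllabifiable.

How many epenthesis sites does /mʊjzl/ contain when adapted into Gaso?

3

After substitution the input is /pʊɹzl/.
The unsyllabifiable consonants are /ɹ/, /z/, /l/; each receives one epenthetic vowel.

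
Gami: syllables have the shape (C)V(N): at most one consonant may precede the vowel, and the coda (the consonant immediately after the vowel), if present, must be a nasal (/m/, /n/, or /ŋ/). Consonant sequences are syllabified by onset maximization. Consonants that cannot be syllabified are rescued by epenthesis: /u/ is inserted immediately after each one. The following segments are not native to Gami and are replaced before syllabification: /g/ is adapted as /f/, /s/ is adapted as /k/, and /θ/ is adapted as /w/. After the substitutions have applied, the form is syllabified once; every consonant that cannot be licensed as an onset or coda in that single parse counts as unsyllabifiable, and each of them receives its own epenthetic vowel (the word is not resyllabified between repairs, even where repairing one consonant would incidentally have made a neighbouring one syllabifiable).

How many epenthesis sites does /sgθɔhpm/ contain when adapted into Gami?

5

After substitution the input is /kfwɔhpm/.
The unsyllabifiable consonants are /k/, /f/, /h/, /p/, /m/; each receives one epenthetic vowel.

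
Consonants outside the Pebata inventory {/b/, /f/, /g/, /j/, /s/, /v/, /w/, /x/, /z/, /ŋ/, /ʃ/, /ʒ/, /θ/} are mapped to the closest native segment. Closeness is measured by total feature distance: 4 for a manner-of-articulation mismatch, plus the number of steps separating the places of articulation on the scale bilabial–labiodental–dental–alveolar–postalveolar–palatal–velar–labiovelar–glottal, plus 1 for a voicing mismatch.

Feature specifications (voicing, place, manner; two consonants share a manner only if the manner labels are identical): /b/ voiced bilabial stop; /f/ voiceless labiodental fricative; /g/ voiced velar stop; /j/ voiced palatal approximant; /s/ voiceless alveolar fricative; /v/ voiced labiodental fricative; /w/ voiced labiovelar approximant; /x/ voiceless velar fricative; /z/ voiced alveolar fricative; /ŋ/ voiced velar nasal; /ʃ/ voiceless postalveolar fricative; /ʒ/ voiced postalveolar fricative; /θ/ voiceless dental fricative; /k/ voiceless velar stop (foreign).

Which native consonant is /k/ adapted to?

g

/g/ is closest: same manner (stop), place distance 0 (velar→velar), voicing differs (+1); total 1. Next closest is /x/ at distance 4.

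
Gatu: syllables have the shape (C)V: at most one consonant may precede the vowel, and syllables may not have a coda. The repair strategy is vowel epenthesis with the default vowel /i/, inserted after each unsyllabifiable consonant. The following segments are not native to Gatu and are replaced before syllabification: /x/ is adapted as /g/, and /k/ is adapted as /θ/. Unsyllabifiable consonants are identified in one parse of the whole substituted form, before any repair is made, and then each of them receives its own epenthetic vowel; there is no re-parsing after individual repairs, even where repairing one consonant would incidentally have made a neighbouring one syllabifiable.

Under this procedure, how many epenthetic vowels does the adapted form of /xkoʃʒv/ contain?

4

After substitution the input is /gθoʃʒv/.
The unsyllabifiable consonants are /g/, /ʃ/, /ʒ/, /v/; each receives one epenthetic vowel.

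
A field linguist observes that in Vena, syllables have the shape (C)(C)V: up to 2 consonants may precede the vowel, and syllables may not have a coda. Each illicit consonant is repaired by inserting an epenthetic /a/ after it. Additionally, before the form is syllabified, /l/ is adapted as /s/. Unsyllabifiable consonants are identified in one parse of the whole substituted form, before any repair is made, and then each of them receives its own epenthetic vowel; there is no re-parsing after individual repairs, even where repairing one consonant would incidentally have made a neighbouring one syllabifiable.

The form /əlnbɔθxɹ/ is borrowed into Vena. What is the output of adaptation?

Substitution: /l/ → /s/, giving /əsnbɔθxɹ/.
The consonants /s/, /θ/, /x/, /ɹ/ cannot be parsed into a legal (C)(C)V syllable (no codas are permitted; onsets may contain at most 2 consonants).
Epenthesis after each stranded consonant: /s/ → /sa/, /θ/ → /θa/, /x/ → /xa/, /ɹ/ → /ɹa/.

əsanbɔθaxaɹa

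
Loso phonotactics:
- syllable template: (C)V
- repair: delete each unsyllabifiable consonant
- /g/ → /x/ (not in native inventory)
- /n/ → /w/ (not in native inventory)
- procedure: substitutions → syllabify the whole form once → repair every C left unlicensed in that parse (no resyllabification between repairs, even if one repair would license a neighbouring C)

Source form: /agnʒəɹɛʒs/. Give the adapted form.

aʒəɹɛ

Substitution: /g/ → /x/, /n/ → /w/, giving /axwʒəɹɛʒs/.
The consonants /x/, /w/, /ʒ/, /s/ cannot be parsed into a legal (C)V syllable (no codas are permitted; onsets are limited to one consonant).
Each unlicensed consonant is deleted: /x/, /w/, /ʒ/, /s/.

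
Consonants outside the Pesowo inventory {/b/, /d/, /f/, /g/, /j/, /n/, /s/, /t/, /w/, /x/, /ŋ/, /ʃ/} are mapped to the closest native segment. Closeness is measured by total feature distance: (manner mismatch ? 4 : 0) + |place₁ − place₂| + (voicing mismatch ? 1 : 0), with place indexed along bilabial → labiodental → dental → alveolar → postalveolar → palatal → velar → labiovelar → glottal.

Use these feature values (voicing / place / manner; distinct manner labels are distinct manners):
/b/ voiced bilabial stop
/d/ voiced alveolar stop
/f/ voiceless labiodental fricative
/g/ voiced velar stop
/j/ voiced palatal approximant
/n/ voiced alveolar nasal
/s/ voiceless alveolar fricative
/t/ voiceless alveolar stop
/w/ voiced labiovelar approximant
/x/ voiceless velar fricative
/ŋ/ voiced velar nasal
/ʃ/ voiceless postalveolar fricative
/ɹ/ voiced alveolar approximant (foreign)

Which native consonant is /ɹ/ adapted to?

j

/j/ is closest: same manner (approximant), place distance 2 (alveolar→palatal), same voicing; total 2. Next closest is /d/ at distance 4.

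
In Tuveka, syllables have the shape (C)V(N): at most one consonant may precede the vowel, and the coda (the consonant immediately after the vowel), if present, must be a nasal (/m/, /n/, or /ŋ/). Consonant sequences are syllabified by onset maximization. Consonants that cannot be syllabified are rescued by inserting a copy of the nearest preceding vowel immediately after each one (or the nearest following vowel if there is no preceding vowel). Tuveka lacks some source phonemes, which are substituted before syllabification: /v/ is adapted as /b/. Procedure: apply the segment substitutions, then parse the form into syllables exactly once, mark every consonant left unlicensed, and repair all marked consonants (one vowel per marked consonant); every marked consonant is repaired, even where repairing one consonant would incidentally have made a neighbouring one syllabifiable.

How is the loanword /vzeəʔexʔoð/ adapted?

bezeəʔexeʔoðo

Substitution: /v/ → /b/, giving /bzeəʔexʔoð/.
The consonants /b/, /x/, /ð/ cannot be parsed into a legal (C)V(N) syllable (only a nasal (/m/, /n/, or /ŋ/) is licensed in coda position; onsets are limited to one consonant).
Epenthesis after each stranded consonant: /b/ → /be/, /x/ → /xe/, /ð/ → /ðo/.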